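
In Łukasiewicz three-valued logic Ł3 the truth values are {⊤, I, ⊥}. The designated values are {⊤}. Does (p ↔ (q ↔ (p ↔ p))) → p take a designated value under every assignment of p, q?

No

Countermodel: p=I, q=I gives I, which is not designated.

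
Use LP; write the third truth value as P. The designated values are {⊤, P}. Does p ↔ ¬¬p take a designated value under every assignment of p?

Every assignment of p over {⊤, P, ⊥} gives a value in {⊤, P}.
In particular, with p=P: p ↔ ¬¬p = P.

Yes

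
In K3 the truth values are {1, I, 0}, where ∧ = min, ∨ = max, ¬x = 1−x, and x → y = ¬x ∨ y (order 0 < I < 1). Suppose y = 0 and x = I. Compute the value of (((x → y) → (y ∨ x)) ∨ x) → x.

x → y = I → 0 = I  [¬I ∨ 0]
y ∨ x = 0 ∨ I = I
(x → y) → (y ∨ x) = I → I = I
((x → y) → (y ∨ x)) ∨ x = I ∨ I = I
(((x → y) → (y ∨ x)) ∨ x) → x = I → I = I

I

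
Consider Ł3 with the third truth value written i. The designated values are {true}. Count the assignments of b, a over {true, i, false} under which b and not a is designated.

Designated under: (b=true, a=false).

1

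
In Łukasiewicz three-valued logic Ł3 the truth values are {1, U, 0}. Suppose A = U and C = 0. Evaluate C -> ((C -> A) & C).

C -> A = 0 -> U = 1
(C -> A) & C = 1 & 0 = 0
C -> ((C -> A) & C) = 0 -> 0 = 1

1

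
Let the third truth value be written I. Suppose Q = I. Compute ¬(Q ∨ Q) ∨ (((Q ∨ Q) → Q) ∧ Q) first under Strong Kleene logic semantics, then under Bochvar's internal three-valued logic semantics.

I; I

In Strong Kleene logic: Q ∨ Q = I ∨ I = I
¬(Q ∨ Q) = ¬I = I
Q ∨ Q = I ∨ I = I
(Q ∨ Q) → Q = I → I = I  [¬I ∨ I]
((Q ∨ Q) → Q) ∧ Q = I ∧ I = I
¬(Q ∨ Q) ∨ (((Q ∨ Q) → Q) ∧ Q) = I ∨ I = I
In Bochvar's internal three-valued logic: Q ∨ Q = I ∨ I = I
¬(Q ∨ Q) = ¬I = I
Q ∨ Q = I ∨ I = I
(Q ∨ Q) → Q = I → I = I
((Q ∨ Q) → Q) ∧ Q = I ∧ I = I
¬(Q ∨ Q) ∨ (((Q ∨ Q) → Q) ∧ Q) = I ∨ I = I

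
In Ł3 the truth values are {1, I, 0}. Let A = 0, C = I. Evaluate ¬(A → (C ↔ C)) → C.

1

C ↔ C = I ↔ I = 1
A → (C ↔ C) = 0 → 1 = 1
¬(A → (C ↔ C)) = ¬1 = 0
¬(A → (C ↔ C)) → C = 0 → I = 1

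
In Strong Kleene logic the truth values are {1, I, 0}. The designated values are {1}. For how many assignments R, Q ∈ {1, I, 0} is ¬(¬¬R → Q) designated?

Designated under: (R=1, Q=0).

1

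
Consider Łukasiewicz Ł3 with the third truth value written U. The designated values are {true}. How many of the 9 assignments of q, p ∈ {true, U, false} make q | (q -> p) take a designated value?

8

Of the 9 assignments, 8 give a value in {true}.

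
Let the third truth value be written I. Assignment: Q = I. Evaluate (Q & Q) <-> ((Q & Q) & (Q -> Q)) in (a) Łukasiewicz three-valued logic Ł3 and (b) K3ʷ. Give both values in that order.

In Łukasiewicz three-valued logic Ł3: Q & Q = I & I = I
Q & Q = I & I = I
Q -> Q = I -> I = ⊤  [min(1, 1−½+½)]
(Q & Q) & (Q -> Q) = I & ⊤ = I
(Q & Q) <-> ((Q & Q) & (Q -> Q)) = I <-> I = ⊤
In K3ʷ: Q & Q = I & I = I
Q & Q = I & I = I
Q -> Q = I -> I = I  [any arg is the third value ⇒ result is the third value]
(Q & Q) & (Q -> Q) = I & I = I
(Q & Q) <-> ((Q & Q) & (Q -> Q)) = I <-> I = I
They differ because Łukasiewicz three-valued logic Ł3 and K3ʷ treat I differently under the binary connectives.

⊤; I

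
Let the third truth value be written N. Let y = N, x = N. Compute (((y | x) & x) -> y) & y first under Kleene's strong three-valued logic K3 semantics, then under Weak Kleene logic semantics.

N; N

In Kleene's strong three-valued logic K3: y | x = N | N = N
(y | x) & x = N & N = N
((y | x) & x) -> y = N -> N = N  [~N | N]
(((y | x) & x) -> y) & y = N & N = N
In Weak Kleene logic: y | x = N | N = N
(y | x) & x = N & N = N
((y | x) & x) -> y = N -> N = N  [any arg is the third value ⇒ result is the third value]
(((y | x) & x) -> y) & y = N & N = N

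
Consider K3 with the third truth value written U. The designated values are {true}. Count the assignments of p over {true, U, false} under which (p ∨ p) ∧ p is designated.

p=true: true ✓
p=U: U ·
p=false: false ·

1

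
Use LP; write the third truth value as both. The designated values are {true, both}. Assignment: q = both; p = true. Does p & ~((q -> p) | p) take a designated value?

q -> p = both -> true = true  [~both | true]
(q -> p) | p = true | true = true
~((q -> p) | p) = ~true = false
p & ~((q -> p) | p) = true & false = false
false ∉ {true, both}.

No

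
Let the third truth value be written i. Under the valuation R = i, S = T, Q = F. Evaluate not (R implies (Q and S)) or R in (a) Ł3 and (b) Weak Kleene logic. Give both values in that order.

i; i

In Ł3: Q and S = F and T = F
R implies (Q and S) = i implies F = i
not (R implies (Q and S)) = not i = i
not (R implies (Q and S)) or R = i or i = i
In Weak Kleene logic: Q and S = F and T = F
R implies (Q and S) = i implies F = i
not (R implies (Q and S)) = not i = i
not (R implies (Q and S)) or R = i or i = i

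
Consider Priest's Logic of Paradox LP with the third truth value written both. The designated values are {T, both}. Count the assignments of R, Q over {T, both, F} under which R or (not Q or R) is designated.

Of the 9 assignments, 8 give a value in {T, both}.

8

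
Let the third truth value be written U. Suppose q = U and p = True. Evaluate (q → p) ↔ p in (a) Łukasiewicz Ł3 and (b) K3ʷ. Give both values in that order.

True; U

In Łukasiewicz Ł3: q → p = U → True = True  [min(1, 1−½+1)]
(q → p) ↔ p = True ↔ True = True
In K3ʷ: q → p = U → True = U
(q → p) ↔ p = U ↔ True = U
They differ because Łukasiewicz Ł3 and K3ʷ treat U differently under the binary connectives.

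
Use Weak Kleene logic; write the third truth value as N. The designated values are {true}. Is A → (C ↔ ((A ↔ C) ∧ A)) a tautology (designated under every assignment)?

Countermodel: A=true, C=N gives N, which is not designated.

No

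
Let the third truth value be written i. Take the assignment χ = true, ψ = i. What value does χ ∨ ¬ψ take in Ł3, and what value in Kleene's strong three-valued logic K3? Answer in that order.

true; true

In Ł3: ¬ψ = ¬i = i
χ ∨ ¬ψ = true ∨ i = true
In Kleene's strong three-valued logic K3: ¬ψ = ¬i = i
χ ∨ ¬ψ = true ∨ i = true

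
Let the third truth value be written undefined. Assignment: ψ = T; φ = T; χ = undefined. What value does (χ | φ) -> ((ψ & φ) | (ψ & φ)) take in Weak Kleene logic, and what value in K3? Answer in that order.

undefined; T

In Weak Kleene logic: χ | φ = undefined | T = undefined
ψ & φ = T & T = T
ψ & φ = T & T = T
(ψ & φ) | (ψ & φ) = T | T = T
(χ | φ) -> ((ψ & φ) | (ψ & φ)) = undefined -> T = undefined  [any arg is the third value ⇒ result is the third value]
In K3: χ | φ = undefined | T = T
ψ & φ = T & T = T
ψ & φ = T & T = T
(ψ & φ) | (ψ & φ) = T | T = T
(χ | φ) -> ((ψ & φ) | (ψ & φ)) = T -> T = T
They differ because Weak Kleene logic and K3 treat undefined differently under the binary connectives.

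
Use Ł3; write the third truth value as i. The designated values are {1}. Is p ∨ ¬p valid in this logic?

No

Countermodel: p=i gives i, which is not designated.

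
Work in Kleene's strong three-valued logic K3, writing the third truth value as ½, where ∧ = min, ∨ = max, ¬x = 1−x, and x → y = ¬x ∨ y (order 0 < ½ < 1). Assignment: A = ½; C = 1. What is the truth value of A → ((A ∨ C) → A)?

A ∨ C = ½ ∨ 1 = 1
(A ∨ C) → A = 1 → ½ = ½  [¬1 ∨ ½]
A → ((A ∨ C) → A) = ½ → ½ = ½

½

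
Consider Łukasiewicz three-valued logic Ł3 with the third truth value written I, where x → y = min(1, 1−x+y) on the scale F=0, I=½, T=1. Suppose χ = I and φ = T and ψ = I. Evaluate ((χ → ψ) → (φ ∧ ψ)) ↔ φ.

χ → ψ = I → I = T  [min(1, 1−½+½)]
φ ∧ ψ = T ∧ I = I
(χ → ψ) → (φ ∧ ψ) = T → I = I
((χ → ψ) → (φ ∧ ψ)) ↔ φ = I ↔ T = I

I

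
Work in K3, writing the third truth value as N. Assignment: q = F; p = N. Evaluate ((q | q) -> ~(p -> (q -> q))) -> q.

F

q | q = F | F = F
q -> q = F -> F = T
p -> (q -> q) = N -> T = T  [~N | T]
~(p -> (q -> q)) = ~T = F
(q | q) -> ~(p -> (q -> q)) = F -> F = T
((q | q) -> ~(p -> (q -> q))) -> q = T -> F = F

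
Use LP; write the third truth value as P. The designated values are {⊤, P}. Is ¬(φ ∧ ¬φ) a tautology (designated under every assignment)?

Every assignment of φ over {⊤, P, ⊥} gives a value in {⊤, P}.
In particular, with φ=P: ¬(φ ∧ ¬φ) = P.

Yes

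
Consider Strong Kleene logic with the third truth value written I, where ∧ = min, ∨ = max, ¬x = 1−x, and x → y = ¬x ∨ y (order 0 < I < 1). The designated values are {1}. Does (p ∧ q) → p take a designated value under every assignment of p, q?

Countermodel: p=I, q=1 gives I, which is not designated.

No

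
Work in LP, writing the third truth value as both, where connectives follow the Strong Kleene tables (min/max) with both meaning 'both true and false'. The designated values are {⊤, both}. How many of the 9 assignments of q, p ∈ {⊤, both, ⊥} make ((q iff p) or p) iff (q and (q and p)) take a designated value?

Of the 9 assignments, 7 give a value in {⊤, both}.

7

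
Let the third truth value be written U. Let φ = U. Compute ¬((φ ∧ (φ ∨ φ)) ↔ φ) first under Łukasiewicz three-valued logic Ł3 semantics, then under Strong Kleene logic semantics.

false; U

In Łukasiewicz three-valued logic Ł3: φ ∨ φ = U ∨ U = U
φ ∧ (φ ∨ φ) = U ∧ U = U
(φ ∧ (φ ∨ φ)) ↔ φ = U ↔ U = true  [1 − |½−½|]
¬((φ ∧ (φ ∨ φ)) ↔ φ) = ¬true = false
In Strong Kleene logic: φ ∨ φ = U ∨ U = U
φ ∧ (φ ∨ φ) = U ∧ U = U
(φ ∧ (φ ∨ φ)) ↔ φ = U ↔ U = U
¬((φ ∧ (φ ∨ φ)) ↔ φ) = ¬U = U
They differ because Łukasiewicz three-valued logic Ł3 and Strong Kleene logic treat U differently under implication.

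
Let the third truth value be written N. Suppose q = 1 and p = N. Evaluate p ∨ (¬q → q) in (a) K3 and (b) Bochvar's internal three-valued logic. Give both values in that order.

In K3: ¬q = ¬1 = 0
¬q → q = 0 → 1 = 1
p ∨ (¬q → q) = N ∨ 1 = 1
In Bochvar's internal three-valued logic: ¬q = ¬1 = 0
¬q → q = 0 → 1 = 1
p ∨ (¬q → q) = N ∨ 1 = N
They differ because K3 and Bochvar's internal three-valued logic treat N differently under the binary connectives.

1; N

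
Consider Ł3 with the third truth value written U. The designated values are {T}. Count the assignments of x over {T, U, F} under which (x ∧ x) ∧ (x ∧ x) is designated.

1

x=T: T ✓
x=U: U ·
x=F: F ·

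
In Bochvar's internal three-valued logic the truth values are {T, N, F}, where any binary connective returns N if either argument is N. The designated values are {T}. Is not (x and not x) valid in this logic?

Countermodel: x=N gives N, which is not designated.

No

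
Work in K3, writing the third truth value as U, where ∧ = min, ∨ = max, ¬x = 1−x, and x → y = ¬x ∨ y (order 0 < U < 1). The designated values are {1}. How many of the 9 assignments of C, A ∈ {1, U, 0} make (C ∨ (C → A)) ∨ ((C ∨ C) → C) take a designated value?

Of the 9 assignments, 7 give a value in {1}.

7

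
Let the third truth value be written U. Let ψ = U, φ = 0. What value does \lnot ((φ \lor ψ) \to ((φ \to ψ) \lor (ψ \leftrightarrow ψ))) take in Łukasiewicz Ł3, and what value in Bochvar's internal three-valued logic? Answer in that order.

In Łukasiewicz Ł3: φ \lor ψ = 0 \lor U = U
φ \to ψ = 0 \to U = 1  [min(1, 1−0+½)]
ψ \leftrightarrow ψ = U \leftrightarrow U = 1
(φ \to ψ) \lor (ψ \leftrightarrow ψ) = 1 \lor 1 = 1
(φ \lor ψ) \to ((φ \to ψ) \lor (ψ \leftrightarrow ψ)) = U \to 1 = 1
\lnot ((φ \lor ψ) \to ((φ \to ψ) \lor (ψ \leftrightarrow ψ))) = \lnot 1 = 0
In Bochvar's internal three-valued logic: φ \lor ψ = 0 \lor U = U
φ \to ψ = 0 \to U = U  [any arg is the third value ⇒ result is the third value]
ψ \leftrightarrow ψ = U \leftrightarrow U = U
(φ \to ψ) \lor (ψ \leftrightarrow ψ) = U \lor U = U
(φ \lor ψ) \to ((φ \to ψ) \lor (ψ \leftrightarrow ψ)) = U \to U = U
\lnot ((φ \lor ψ) \to ((φ \to ψ) \lor (ψ \leftrightarrow ψ))) = \lnot U = U
They differ because Łukasiewicz Ł3 and Bochvar's internal three-valued logic treat U differently under the binary connectives.

0; U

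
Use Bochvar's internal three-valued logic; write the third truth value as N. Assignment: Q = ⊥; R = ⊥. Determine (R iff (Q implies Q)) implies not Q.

⊤

Q implies Q = ⊥ implies ⊥ = ⊤
R iff (Q implies Q) = ⊥ iff ⊤ = ⊥
not Q = not ⊥ = ⊤
(R iff (Q implies Q)) implies not Q = ⊥ implies ⊤ = ⊤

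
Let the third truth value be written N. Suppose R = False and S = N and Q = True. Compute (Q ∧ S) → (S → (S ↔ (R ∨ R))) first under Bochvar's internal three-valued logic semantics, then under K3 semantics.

N; N

In Bochvar's internal three-valued logic: Q ∧ S = True ∧ N = N
R ∨ R = False ∨ False = False
S ↔ (R ∨ R) = N ↔ False = N
S → (S ↔ (R ∨ R)) = N → N = N  [any arg is the third value ⇒ result is the third value]
(Q ∧ S) → (S → (S ↔ (R ∨ R))) = N → N = N
In K3: Q ∧ S = True ∧ N = N
R ∨ R = False ∨ False = False
S ↔ (R ∨ R) = N ↔ False = N
S → (S ↔ (R ∨ R)) = N → N = N  [¬N ∨ N]
(Q ∧ S) → (S → (S ↔ (R ∨ R))) = N → N = N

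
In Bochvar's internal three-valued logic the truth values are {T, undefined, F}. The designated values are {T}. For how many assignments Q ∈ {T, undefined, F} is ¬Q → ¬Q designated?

2

Q=T: T ✓
Q=undefined: undefined ·
Q=F: T ✓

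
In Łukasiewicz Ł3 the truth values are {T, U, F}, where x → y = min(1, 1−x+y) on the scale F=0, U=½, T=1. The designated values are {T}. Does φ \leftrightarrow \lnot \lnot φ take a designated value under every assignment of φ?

Yes

Every assignment of φ over {T, U, F} gives a value in {T}.
In particular, with φ=U: φ \leftrightarrow \lnot \lnot φ = T.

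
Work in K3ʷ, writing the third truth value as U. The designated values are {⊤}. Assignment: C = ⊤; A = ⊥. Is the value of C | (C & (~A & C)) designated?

~A = ~⊥ = ⊤
~A & C = ⊤ & ⊤ = ⊤
C & (~A & C) = ⊤ & ⊤ = ⊤
C | (C & (~A & C)) = ⊤ | ⊤ = ⊤
⊤ ∈ {⊤}.

Yes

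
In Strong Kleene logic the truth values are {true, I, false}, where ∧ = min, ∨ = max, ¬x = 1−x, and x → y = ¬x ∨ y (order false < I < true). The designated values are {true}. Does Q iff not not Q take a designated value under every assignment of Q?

No

Countermodel: Q=I gives I, which is not designated.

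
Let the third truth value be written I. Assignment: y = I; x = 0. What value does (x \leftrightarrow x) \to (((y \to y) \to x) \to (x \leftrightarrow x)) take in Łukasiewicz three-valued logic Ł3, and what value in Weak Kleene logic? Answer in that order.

In Łukasiewicz three-valued logic Ł3: x \leftrightarrow x = 0 \leftrightarrow 0 = 1
y \to y = I \to I = 1  [min(1, 1−½+½)]
(y \to y) \to x = 1 \to 0 = 0
x \leftrightarrow x = 0 \leftrightarrow 0 = 1
((y \to y) \to x) \to (x \leftrightarrow x) = 0 \to 1 = 1
(x \leftrightarrow x) \to (((y \to y) \to x) \to (x \leftrightarrow x)) = 1 \to 1 = 1
In Weak Kleene logic: x \leftrightarrow x = 0 \leftrightarrow 0 = 1
y \to y = I \to I = I  [any arg is the third value ⇒ result is the third value]
(y \to y) \to x = I \to 0 = I
x \leftrightarrow x = 0 \leftrightarrow 0 = 1
((y \to y) \to x) \to (x \leftrightarrow x) = I \to 1 = I
(x \leftrightarrow x) \to (((y \to y) \to x) \to (x \leftrightarrow x)) = 1 \to I = I
They differ because Łukasiewicz three-valued logic Ł3 and Weak Kleene logic treat I differently under the binary connectives.

1; I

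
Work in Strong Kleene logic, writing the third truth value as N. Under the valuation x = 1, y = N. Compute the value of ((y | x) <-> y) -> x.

1

y | x = N | 1 = 1
(y | x) <-> y = 1 <-> N = N
((y | x) <-> y) -> x = N -> 1 = 1  [~N | 1]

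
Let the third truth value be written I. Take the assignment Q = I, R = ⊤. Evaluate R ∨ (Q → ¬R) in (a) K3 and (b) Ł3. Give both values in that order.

⊤; ⊤

In K3: ¬R = ¬⊤ = ⊥
Q → ¬R = I → ⊥ = I  [¬I ∨ ⊥]
R ∨ (Q → ¬R) = ⊤ ∨ I = ⊤
In Ł3: ¬R = ¬⊤ = ⊥
Q → ¬R = I → ⊥ = I  [min(1, 1−½+0)]
R ∨ (Q → ¬R) = ⊤ ∨ I = ⊤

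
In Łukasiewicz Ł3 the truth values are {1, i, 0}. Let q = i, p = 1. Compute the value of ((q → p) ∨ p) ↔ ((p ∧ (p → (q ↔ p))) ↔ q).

1

q → p = i → 1 = 1  [min(1, 1−½+1)]
(q → p) ∨ p = 1 ∨ 1 = 1
q ↔ p = i ↔ 1 = i
p → (q ↔ p) = 1 → i = i
p ∧ (p → (q ↔ p)) = 1 ∧ i = i
(p ∧ (p → (q ↔ p))) ↔ q = i ↔ i = 1
((q → p) ∨ p) ↔ ((p ∧ (p → (q ↔ p))) ↔ q) = 1 ↔ 1 = 1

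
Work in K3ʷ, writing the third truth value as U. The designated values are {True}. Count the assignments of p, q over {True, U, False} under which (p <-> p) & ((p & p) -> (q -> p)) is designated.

4

Designated under: (p=True, q=True); (p=True, q=False); (p=False, q=True); (p=False, q=False).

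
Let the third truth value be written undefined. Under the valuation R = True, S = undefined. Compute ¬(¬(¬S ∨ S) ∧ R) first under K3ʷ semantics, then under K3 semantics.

undefined; undefined

In K3ʷ: ¬S = ¬undefined = undefined
¬S ∨ S = undefined ∨ undefined = undefined
¬(¬S ∨ S) = ¬undefined = undefined
¬(¬S ∨ S) ∧ R = undefined ∧ True = undefined
¬(¬(¬S ∨ S) ∧ R) = ¬undefined = undefined
In K3: ¬S = ¬undefined = undefined
¬S ∨ S = undefined ∨ undefined = undefined
¬(¬S ∨ S) = ¬undefined = undefined
¬(¬S ∨ S) ∧ R = undefined ∧ True = undefined
¬(¬(¬S ∨ S) ∧ R) = ¬undefined = undefined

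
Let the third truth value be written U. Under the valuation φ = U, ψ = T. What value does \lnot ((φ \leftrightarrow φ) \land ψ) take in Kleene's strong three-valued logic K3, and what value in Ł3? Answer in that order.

In Kleene's strong three-valued logic K3: φ \leftrightarrow φ = U \leftrightarrow U = U
(φ \leftrightarrow φ) \land ψ = U \land T = U
\lnot ((φ \leftrightarrow φ) \land ψ) = \lnot U = U
In Ł3: φ \leftrightarrow φ = U \leftrightarrow U = T
(φ \leftrightarrow φ) \land ψ = T \land T = T
\lnot ((φ \leftrightarrow φ) \land ψ) = \lnot T = F
They differ because Kleene's strong three-valued logic K3 and Ł3 treat U differently under implication.

U; F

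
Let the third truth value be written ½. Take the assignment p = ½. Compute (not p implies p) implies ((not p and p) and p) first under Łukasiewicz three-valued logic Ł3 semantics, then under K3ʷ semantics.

½; ½

In Łukasiewicz three-valued logic Ł3: not p = not ½ = ½
not p implies p = ½ implies ½ = True  [min(1, 1−½+½)]
not p = not ½ = ½
not p and p = ½ and ½ = ½
(not p and p) and p = ½ and ½ = ½
(not p implies p) implies ((not p and p) and p) = True implies ½ = ½
In K3ʷ: not p = not ½ = ½
not p implies p = ½ implies ½ = ½  [any arg is the third value ⇒ result is the third value]
not p = not ½ = ½
not p and p = ½ and ½ = ½
(not p and p) and p = ½ and ½ = ½
(not p implies p) implies ((not p and p) and p) = ½ implies ½ = ½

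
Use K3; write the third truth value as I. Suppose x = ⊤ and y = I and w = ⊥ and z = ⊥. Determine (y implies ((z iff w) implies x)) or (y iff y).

⊤

z iff w = ⊥ iff ⊥ = ⊤
(z iff w) implies x = ⊤ implies ⊤ = ⊤
y implies ((z iff w) implies x) = I implies ⊤ = ⊤  [not I or ⊤]
y iff y = I iff I = I
(y implies ((z iff w) implies x)) or (y iff y) = ⊤ or I = ⊤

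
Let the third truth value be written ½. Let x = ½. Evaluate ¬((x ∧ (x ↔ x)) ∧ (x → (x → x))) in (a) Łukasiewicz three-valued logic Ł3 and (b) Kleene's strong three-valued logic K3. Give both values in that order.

In Łukasiewicz three-valued logic Ł3: x ↔ x = ½ ↔ ½ = T  [1 − |½−½|]
x ∧ (x ↔ x) = ½ ∧ T = ½
x → x = ½ → ½ = T
x → (x → x) = ½ → T = T
(x ∧ (x ↔ x)) ∧ (x → (x → x)) = ½ ∧ T = ½
¬((x ∧ (x ↔ x)) ∧ (x → (x → x))) = ¬½ = ½
In Kleene's strong three-valued logic K3: x ↔ x = ½ ↔ ½ = ½
x ∧ (x ↔ x) = ½ ∧ ½ = ½
x → x = ½ → ½ = ½  [¬½ ∨ ½]
x → (x → x) = ½ → ½ = ½
(x ∧ (x ↔ x)) ∧ (x → (x → x)) = ½ ∧ ½ = ½
¬((x ∧ (x ↔ x)) ∧ (x → (x → x))) = ¬½ = ½

½; ½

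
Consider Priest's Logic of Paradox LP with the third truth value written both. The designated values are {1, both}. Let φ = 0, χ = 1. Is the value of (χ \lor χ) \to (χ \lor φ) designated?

Yes

χ \lor χ = 1 \lor 1 = 1
χ \lor φ = 1 \lor 0 = 1
(χ \lor χ) \to (χ \lor φ) = 1 \to 1 = 1
1 ∈ {1, both}.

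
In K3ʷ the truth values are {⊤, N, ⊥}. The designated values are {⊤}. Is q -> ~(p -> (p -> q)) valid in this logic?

No

Countermodel: q=⊤, p=⊤ gives ⊥, which is not designated.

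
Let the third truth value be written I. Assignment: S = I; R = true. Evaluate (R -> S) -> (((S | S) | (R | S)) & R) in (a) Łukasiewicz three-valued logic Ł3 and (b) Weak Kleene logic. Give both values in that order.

In Łukasiewicz three-valued logic Ł3: R -> S = true -> I = I
S | S = I | I = I
R | S = true | I = true
(S | S) | (R | S) = I | true = true
((S | S) | (R | S)) & R = true & true = true
(R -> S) -> (((S | S) | (R | S)) & R) = I -> true = true
In Weak Kleene logic: R -> S = true -> I = I  [any arg is the third value ⇒ result is the third value]
S | S = I | I = I
R | S = true | I = I
(S | S) | (R | S) = I | I = I
((S | S) | (R | S)) & R = I & true = I
(R -> S) -> (((S | S) | (R | S)) & R) = I -> I = I
They differ because Łukasiewicz three-valued logic Ł3 and Weak Kleene logic treat I differently under the binary connectives.

true; I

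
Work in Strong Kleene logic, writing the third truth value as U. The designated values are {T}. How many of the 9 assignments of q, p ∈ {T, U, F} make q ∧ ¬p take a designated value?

1

Designated under: (q=T, p=F).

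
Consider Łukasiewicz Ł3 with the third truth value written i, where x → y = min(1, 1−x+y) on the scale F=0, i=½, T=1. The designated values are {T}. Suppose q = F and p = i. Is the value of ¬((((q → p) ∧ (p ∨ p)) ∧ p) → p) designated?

q → p = F → i = T  [min(1, 1−0+½)]
p ∨ p = i ∨ i = i
(q → p) ∧ (p ∨ p) = T ∧ i = i
((q → p) ∧ (p ∨ p)) ∧ p = i ∧ i = i
(((q → p) ∧ (p ∨ p)) ∧ p) → p = i → i = T
¬((((q → p) ∧ (p ∨ p)) ∧ p) → p) = ¬T = F
F ∉ {T}.

No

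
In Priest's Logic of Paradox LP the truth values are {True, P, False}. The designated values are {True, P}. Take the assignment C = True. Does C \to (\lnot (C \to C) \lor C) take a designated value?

C \to C = True \to True = True
\lnot (C \to C) = \lnot True = False
\lnot (C \to C) \lor C = False \lor True = True
C \to (\lnot (C \to C) \lor C) = True \to True = True
True ∈ {True, P}.

Yes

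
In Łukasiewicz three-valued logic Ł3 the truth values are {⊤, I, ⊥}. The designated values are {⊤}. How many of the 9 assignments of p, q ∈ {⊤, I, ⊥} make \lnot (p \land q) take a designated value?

5

Of the 9 assignments, 5 give a value in {⊤}.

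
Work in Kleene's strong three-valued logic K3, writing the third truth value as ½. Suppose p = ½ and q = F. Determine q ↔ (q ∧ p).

T

q ∧ p = F ∧ ½ = F
q ↔ (q ∧ p) = F ↔ F = T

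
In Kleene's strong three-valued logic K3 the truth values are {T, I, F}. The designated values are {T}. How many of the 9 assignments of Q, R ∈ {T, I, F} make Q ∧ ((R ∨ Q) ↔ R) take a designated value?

1

Designated under: (Q=T, R=T).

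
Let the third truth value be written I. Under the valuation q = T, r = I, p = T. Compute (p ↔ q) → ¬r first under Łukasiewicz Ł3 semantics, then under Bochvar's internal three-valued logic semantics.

I; I

In Łukasiewicz Ł3: p ↔ q = T ↔ T = T
¬r = ¬I = I
(p ↔ q) → ¬r = T → I = I
In Bochvar's internal three-valued logic: p ↔ q = T ↔ T = T
¬r = ¬I = I
(p ↔ q) → ¬r = T → I = I  [any arg is the third value ⇒ result is the third value]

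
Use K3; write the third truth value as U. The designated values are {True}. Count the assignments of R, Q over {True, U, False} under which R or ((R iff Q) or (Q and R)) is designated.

Designated under: (R=True, Q=True); (R=True, Q=U); (R=True, Q=False); (R=False, Q=False).

4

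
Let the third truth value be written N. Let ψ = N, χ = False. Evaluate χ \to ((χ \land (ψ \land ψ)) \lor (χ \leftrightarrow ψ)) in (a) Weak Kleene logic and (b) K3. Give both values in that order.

N; True

In Weak Kleene logic: ψ \land ψ = N \land N = N
χ \land (ψ \land ψ) = False \land N = N
χ \leftrightarrow ψ = False \leftrightarrow N = N
(χ \land (ψ \land ψ)) \lor (χ \leftrightarrow ψ) = N \lor N = N
χ \to ((χ \land (ψ \land ψ)) \lor (χ \leftrightarrow ψ)) = False \to N = N  [any arg is the third value ⇒ result is the third value]
In K3: ψ \land ψ = N \land N = N
χ \land (ψ \land ψ) = False \land N = False
χ \leftrightarrow ψ = False \leftrightarrow N = N
(χ \land (ψ \land ψ)) \lor (χ \leftrightarrow ψ) = False \lor N = N
χ \to ((χ \land (ψ \land ψ)) \lor (χ \leftrightarrow ψ)) = False \to N = True
They differ because Weak Kleene logic and K3 treat N differently under the binary connectives.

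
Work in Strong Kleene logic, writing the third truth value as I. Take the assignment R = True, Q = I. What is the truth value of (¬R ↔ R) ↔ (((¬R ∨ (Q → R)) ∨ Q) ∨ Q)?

False

¬R = ¬True = False
¬R ↔ R = False ↔ True = False
¬R = ¬True = False
Q → R = I → True = True  [¬I ∨ True]
¬R ∨ (Q → R) = False ∨ True = True
(¬R ∨ (Q → R)) ∨ Q = True ∨ I = True
((¬R ∨ (Q → R)) ∨ Q) ∨ Q = True ∨ I = True
(¬R ↔ R) ↔ (((¬R ∨ (Q → R)) ∨ Q) ∨ Q) = False ↔ True = False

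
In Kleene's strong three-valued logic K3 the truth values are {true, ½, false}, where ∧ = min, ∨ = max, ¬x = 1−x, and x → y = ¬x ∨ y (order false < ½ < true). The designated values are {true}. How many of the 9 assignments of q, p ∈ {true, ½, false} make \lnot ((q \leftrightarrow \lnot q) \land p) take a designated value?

Of the 9 assignments, 7 give a value in {true}.

7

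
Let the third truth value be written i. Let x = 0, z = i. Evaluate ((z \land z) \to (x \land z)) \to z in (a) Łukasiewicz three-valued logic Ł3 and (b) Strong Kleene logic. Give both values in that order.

1; i

In Łukasiewicz three-valued logic Ł3: z \land z = i \land i = i
x \land z = 0 \land i = 0
(z \land z) \to (x \land z) = i \to 0 = i  [min(1, 1−½+0)]
((z \land z) \to (x \land z)) \to z = i \to i = 1
In Strong Kleene logic: z \land z = i \land i = i
x \land z = 0 \land i = 0
(z \land z) \to (x \land z) = i \to 0 = i  [\lnot i \lor 0]
((z \land z) \to (x \land z)) \to z = i \to i = i
They differ because Łukasiewicz three-valued logic Ł3 and Strong Kleene logic treat i differently under implication.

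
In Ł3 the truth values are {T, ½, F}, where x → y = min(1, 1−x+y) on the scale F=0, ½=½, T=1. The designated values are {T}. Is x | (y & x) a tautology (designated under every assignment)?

Countermodel: x=½, y=T gives ½, which is not designated.

No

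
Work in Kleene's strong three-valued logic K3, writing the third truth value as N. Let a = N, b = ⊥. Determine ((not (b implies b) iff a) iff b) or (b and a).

b implies b = ⊥ implies ⊥ = ⊤
not (b implies b) = not ⊤ = ⊥
not (b implies b) iff a = ⊥ iff N = N
(not (b implies b) iff a) iff b = N iff ⊥ = N
b and a = ⊥ and N = ⊥
((not (b implies b) iff a) iff b) or (b and a) = N or ⊥ = N

N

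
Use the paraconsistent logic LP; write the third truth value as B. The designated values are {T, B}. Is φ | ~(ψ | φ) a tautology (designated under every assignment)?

Countermodel: φ=F, ψ=T gives F, which is not designated.

No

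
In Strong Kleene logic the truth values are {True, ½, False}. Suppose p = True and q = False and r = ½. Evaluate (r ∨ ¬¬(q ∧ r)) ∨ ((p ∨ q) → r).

½

q ∧ r = False ∧ ½ = False
¬(q ∧ r) = ¬False = True
¬¬(q ∧ r) = ¬True = False
r ∨ ¬¬(q ∧ r) = ½ ∨ False = ½
p ∨ q = True ∨ False = True
(p ∨ q) → r = True → ½ = ½
(r ∨ ¬¬(q ∧ r)) ∨ ((p ∨ q) → r) = ½ ∨ ½ = ½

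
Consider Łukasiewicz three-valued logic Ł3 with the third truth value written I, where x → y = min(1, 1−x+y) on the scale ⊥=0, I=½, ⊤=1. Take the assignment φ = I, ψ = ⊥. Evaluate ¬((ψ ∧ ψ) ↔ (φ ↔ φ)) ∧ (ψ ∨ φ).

ψ ∧ ψ = ⊥ ∧ ⊥ = ⊥
φ ↔ φ = I ↔ I = ⊤  [1 − |½−½|]
(ψ ∧ ψ) ↔ (φ ↔ φ) = ⊥ ↔ ⊤ = ⊥
¬((ψ ∧ ψ) ↔ (φ ↔ φ)) = ¬⊥ = ⊤
ψ ∨ φ = ⊥ ∨ I = I
¬((ψ ∧ ψ) ↔ (φ ↔ φ)) ∧ (ψ ∨ φ) = ⊤ ∧ I = I

I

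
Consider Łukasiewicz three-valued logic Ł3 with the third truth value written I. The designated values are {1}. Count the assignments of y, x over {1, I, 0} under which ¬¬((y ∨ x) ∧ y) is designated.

3

Designated under: (y=1, x=1); (y=1, x=I); (y=1, x=0).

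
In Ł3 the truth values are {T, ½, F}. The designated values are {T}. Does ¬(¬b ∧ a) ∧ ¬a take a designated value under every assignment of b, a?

Countermodel: b=T, a=T gives F, which is not designated.

No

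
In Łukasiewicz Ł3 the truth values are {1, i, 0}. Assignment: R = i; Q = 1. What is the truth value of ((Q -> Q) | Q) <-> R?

Q -> Q = 1 -> 1 = 1
(Q -> Q) | Q = 1 | 1 = 1
((Q -> Q) | Q) <-> R = 1 <-> i = i  [1 − |1−½|]

i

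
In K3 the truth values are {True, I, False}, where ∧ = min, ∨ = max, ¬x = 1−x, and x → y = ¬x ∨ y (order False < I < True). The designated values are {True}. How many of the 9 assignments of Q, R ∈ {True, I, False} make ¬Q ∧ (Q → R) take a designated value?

3

Designated under: (Q=False, R=True); (Q=False, R=I); (Q=False, R=False).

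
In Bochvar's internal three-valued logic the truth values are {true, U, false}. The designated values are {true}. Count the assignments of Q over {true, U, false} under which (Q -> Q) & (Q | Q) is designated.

Q=true: true ✓
Q=U: U ·
Q=false: false ·

1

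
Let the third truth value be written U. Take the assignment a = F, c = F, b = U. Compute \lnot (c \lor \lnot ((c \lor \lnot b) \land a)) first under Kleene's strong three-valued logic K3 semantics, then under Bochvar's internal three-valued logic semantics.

F; U

In Kleene's strong three-valued logic K3: \lnot b = \lnot U = U
c \lor \lnot b = F \lor U = U
(c \lor \lnot b) \land a = U \land F = F
\lnot ((c \lor \lnot b) \land a) = \lnot F = T
c \lor \lnot ((c \lor \lnot b) \land a) = F \lor T = T
\lnot (c \lor \lnot ((c \lor \lnot b) \land a)) = \lnot T = F
In Bochvar's internal three-valued logic: \lnot b = \lnot U = U
c \lor \lnot b = F \lor U = U
(c \lor \lnot b) \land a = U \land F = U
\lnot ((c \lor \lnot b) \land a) = \lnot U = U
c \lor \lnot ((c \lor \lnot b) \land a) = F \lor U = U
\lnot (c \lor \lnot ((c \lor \lnot b) \land a)) = \lnot U = U
They differ because Kleene's strong three-valued logic K3 and Bochvar's internal three-valued logic treat U differently under the binary connectives.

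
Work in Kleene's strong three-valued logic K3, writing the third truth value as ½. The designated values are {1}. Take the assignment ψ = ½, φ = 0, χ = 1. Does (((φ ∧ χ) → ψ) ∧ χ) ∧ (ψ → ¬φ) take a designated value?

Yes

φ ∧ χ = 0 ∧ 1 = 0
(φ ∧ χ) → ψ = 0 → ½ = 1
((φ ∧ χ) → ψ) ∧ χ = 1 ∧ 1 = 1
¬φ = ¬0 = 1
ψ → ¬φ = ½ → 1 = 1
(((φ ∧ χ) → ψ) ∧ χ) ∧ (ψ → ¬φ) = 1 ∧ 1 = 1
1 ∈ {1}.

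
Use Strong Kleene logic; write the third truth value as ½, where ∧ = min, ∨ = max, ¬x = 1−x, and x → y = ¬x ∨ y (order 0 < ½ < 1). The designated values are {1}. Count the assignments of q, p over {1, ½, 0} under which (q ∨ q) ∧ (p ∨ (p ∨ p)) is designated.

1

Designated under: (q=1, p=1).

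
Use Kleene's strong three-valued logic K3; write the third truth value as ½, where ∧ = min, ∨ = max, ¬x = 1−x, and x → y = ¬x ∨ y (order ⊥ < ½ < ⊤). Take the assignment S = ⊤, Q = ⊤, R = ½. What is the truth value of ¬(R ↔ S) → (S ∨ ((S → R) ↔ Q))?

⊤

R ↔ S = ½ ↔ ⊤ = ½
¬(R ↔ S) = ¬½ = ½
S → R = ⊤ → ½ = ½  [¬⊤ ∨ ½]
(S → R) ↔ Q = ½ ↔ ⊤ = ½
S ∨ ((S → R) ↔ Q) = ⊤ ∨ ½ = ⊤
¬(R ↔ S) → (S ∨ ((S → R) ↔ Q)) = ½ → ⊤ = ⊤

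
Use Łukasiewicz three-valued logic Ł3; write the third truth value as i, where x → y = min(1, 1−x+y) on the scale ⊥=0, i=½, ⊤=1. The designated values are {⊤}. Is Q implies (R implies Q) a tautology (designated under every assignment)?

Yes

Every assignment of Q, R over {⊤, i, ⊥} gives a value in {⊤}.
In particular, with Q=i, R=i: Q implies (R implies Q) = ⊤.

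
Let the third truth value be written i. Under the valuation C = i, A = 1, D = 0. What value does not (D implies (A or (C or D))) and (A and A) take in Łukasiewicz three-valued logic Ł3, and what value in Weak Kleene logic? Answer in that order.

0; i

In Łukasiewicz three-valued logic Ł3: C or D = i or 0 = i
A or (C or D) = 1 or i = 1
D implies (A or (C or D)) = 0 implies 1 = 1
not (D implies (A or (C or D))) = not 1 = 0
A and A = 1 and 1 = 1
not (D implies (A or (C or D))) and (A and A) = 0 and 1 = 0
In Weak Kleene logic: C or D = i or 0 = i
A or (C or D) = 1 or i = i
D implies (A or (C or D)) = 0 implies i = i  [any arg is the third value ⇒ result is the third value]
not (D implies (A or (C or D))) = not i = i
A and A = 1 and 1 = 1
not (D implies (A or (C or D))) and (A and A) = i and 1 = i
They differ because Łukasiewicz three-valued logic Ł3 and Weak Kleene logic treat i differently under the binary connectives.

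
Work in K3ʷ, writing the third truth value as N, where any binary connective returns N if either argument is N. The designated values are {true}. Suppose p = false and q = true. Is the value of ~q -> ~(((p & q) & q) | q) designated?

~q = ~true = false
p & q = false & true = false
(p & q) & q = false & true = false
((p & q) & q) | q = false | true = true
~(((p & q) & q) | q) = ~true = false
~q -> ~(((p & q) & q) | q) = false -> false = true
true ∈ {true}.

Yes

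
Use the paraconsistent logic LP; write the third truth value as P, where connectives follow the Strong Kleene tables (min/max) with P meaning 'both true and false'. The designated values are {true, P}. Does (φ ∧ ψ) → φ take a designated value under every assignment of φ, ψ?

Every assignment of φ, ψ over {true, P, false} gives a value in {true, P}.
In particular, with φ=P, ψ=P: (φ ∧ ψ) → φ = P.

Yes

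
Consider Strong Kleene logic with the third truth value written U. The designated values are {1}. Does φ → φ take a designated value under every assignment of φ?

Countermodel: φ=U gives U, which is not designated.

No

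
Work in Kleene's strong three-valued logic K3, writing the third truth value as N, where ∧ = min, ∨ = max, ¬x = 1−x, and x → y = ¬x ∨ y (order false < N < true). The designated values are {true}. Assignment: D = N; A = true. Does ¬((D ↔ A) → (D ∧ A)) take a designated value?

No

D ↔ A = N ↔ true = N
D ∧ A = N ∧ true = N
(D ↔ A) → (D ∧ A) = N → N = N  [¬N ∨ N]
¬((D ↔ A) → (D ∧ A)) = ¬N = N
N ∉ {true}.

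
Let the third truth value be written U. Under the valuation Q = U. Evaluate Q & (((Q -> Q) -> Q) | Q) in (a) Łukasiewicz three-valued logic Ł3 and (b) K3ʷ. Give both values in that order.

U; U

In Łukasiewicz three-valued logic Ł3: Q -> Q = U -> U = 1  [min(1, 1−½+½)]
(Q -> Q) -> Q = 1 -> U = U
((Q -> Q) -> Q) | Q = U | U = U
Q & (((Q -> Q) -> Q) | Q) = U & U = U
In K3ʷ: Q -> Q = U -> U = U  [any arg is the third value ⇒ result is the third value]
(Q -> Q) -> Q = U -> U = U
((Q -> Q) -> Q) | Q = U | U = U
Q & (((Q -> Q) -> Q) | Q) = U & U = U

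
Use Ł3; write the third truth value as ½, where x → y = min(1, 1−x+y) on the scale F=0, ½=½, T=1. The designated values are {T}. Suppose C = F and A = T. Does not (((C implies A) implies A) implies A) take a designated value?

C implies A = F implies T = T
(C implies A) implies A = T implies T = T
((C implies A) implies A) implies A = T implies T = T
not (((C implies A) implies A) implies A) = not T = F
F ∉ {T}.

No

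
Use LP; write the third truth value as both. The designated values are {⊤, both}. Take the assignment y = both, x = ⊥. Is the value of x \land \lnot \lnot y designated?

No

\lnot y = \lnot both = both
\lnot \lnot y = \lnot both = both
x \land \lnot \lnot y = ⊥ \land both = ⊥
⊥ ∉ {⊤, both}.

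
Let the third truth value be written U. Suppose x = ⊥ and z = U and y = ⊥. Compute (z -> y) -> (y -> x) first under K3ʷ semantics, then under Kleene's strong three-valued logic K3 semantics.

U; ⊤

In K3ʷ: z -> y = U -> ⊥ = U
y -> x = ⊥ -> ⊥ = ⊤
(z -> y) -> (y -> x) = U -> ⊤ = U
In Kleene's strong three-valued logic K3: z -> y = U -> ⊥ = U  [~U | ⊥]
y -> x = ⊥ -> ⊥ = ⊤
(z -> y) -> (y -> x) = U -> ⊤ = ⊤
They differ because K3ʷ and Kleene's strong three-valued logic K3 treat U differently under the binary connectives.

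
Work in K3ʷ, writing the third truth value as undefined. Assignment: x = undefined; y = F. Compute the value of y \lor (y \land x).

y \land x = F \land undefined = undefined
y \lor (y \land x) = F \lor undefined = undefined

undefined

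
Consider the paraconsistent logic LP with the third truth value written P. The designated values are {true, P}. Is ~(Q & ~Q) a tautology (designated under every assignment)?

Every assignment of Q over {true, P, false} gives a value in {true, P}.
In particular, with Q=P: ~(Q & ~Q) = P.

Yes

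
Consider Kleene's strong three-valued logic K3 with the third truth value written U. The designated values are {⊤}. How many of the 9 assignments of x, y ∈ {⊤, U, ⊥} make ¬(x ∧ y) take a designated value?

Of the 9 assignments, 5 give a value in {⊤}.

5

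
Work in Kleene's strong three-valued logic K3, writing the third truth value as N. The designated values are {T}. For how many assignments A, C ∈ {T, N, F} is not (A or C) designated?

Designated under: (A=F, C=F).

1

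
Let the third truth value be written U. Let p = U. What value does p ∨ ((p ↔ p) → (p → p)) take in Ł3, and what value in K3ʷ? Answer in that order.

⊤; U

In Ł3: p ↔ p = U ↔ U = ⊤
p → p = U → U = ⊤
(p ↔ p) → (p → p) = ⊤ → ⊤ = ⊤
p ∨ ((p ↔ p) → (p → p)) = U ∨ ⊤ = ⊤
In K3ʷ: p ↔ p = U ↔ U = U
p → p = U → U = U  [any arg is the third value ⇒ result is the third value]
(p ↔ p) → (p → p) = U → U = U
p ∨ ((p ↔ p) → (p → p)) = U ∨ U = U
They differ because Ł3 and K3ʷ treat U differently under the binary connectives.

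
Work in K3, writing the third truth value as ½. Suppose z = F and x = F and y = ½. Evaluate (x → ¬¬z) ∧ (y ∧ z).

F

¬z = ¬F = T
¬¬z = ¬T = F
x → ¬¬z = F → F = T
y ∧ z = ½ ∧ F = F
(x → ¬¬z) ∧ (y ∧ z) = T ∧ F = F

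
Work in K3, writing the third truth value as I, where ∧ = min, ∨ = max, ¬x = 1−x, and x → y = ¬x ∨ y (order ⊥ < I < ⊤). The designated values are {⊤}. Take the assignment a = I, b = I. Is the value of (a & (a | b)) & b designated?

No

a | b = I | I = I
a & (a | b) = I & I = I
(a & (a | b)) & b = I & I = I
I ∉ {⊤}.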